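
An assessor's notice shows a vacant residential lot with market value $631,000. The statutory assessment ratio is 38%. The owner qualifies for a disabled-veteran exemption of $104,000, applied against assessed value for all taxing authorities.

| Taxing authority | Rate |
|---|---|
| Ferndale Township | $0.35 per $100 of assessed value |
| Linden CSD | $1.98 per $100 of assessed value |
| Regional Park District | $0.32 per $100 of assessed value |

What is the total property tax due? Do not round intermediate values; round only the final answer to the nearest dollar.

$3,598

Assessed value = $631,000 × 0.38 = $239,780
Taxable value = $239,780 − $104,000 = $135,780
Ferndale Township: $135,780 × 0.0035 = $475.23
Linden CSD: $135,780 × 0.0198 = $2,688.444
Regional Park District: $135,780 × 0.0032 = $434.496
Total = $475.23 + $2,688.444 + $434.496 = $3,598.17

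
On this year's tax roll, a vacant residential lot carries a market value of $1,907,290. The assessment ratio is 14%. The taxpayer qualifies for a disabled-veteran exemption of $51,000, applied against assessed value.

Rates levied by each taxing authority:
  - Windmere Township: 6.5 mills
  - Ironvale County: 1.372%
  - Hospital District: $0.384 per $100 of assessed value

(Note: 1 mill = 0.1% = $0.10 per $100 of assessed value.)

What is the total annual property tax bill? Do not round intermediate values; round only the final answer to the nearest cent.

Assessed value = $1,907,290 × 0.14 = $267,020.6
Taxable value = $267,020.6 − $51,000 = $216,020.6
Windmere Township: $216,020.6 × 0.0065 = $1,404.1339
Ironvale County: $216,020.6 × 0.01372 = $2,963.802632
Hospital District: $216,020.6 × 0.00384 = $829.519104
Total = $5,197.455636

$5,197.46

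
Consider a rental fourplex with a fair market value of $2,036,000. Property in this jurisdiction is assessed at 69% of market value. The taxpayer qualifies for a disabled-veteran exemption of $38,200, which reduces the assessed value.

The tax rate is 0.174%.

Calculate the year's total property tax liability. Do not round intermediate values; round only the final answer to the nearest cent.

Assessed value = $2,036,000 × 0.69 = $1,404,840
Taxable value = $1,404,840 − $38,200 = $1,366,640
Tax = $1,366,640 × 0.00174 = $2,377.9536

$2,377.95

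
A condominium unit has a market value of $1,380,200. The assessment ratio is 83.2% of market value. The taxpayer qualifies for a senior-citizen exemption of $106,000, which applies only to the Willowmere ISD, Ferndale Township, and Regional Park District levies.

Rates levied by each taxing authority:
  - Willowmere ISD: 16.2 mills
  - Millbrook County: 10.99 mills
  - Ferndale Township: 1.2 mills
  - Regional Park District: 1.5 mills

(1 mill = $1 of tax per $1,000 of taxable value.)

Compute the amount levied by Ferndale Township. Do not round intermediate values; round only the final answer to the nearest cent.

Assessed value = $1,380,200 × 0.832 = $1,148,326.4
Ferndale Township taxable value = $1,148,326.4 − $106,000 = $1,042,326.4
Ferndale Township levy = $1,042,326.4 × 0.0012 = $1,250.79168

$1,250.79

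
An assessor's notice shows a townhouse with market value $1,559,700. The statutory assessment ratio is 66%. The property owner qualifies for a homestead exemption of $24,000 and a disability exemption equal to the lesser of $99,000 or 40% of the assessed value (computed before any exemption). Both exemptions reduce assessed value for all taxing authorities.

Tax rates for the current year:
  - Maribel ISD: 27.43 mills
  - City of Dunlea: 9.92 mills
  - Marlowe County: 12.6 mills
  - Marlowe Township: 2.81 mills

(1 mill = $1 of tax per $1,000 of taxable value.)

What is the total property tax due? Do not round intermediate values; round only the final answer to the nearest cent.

$47,821.77

Assessed value = $1,559,700 × 0.66 = $1,029,402
Disability exemption = min($99,000, 40% × $1,029,402) = min($99,000, $411,760.8) = $99,000 (dollar cap binds)
Taxable value = $1,029,402 − $24,000 − $99,000 = $906,402
Maribel ISD: $906,402 × 0.02743 = $24,862.60686
City of Dunlea: $906,402 × 0.00992 = $8,991.50784
Marlowe County: $906,402 × 0.0126 = $11,420.6652
Marlowe Township: $906,402 × 0.00281 = $2,546.98962
Total = $47,821.76952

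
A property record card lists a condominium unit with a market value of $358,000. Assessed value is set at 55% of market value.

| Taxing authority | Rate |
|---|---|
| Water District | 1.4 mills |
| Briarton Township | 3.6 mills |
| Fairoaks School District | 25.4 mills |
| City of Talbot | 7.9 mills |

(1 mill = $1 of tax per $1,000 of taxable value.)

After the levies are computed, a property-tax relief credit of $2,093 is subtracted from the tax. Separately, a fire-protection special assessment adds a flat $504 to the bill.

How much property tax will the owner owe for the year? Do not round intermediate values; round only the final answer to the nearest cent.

Assessed value = $358,000 × 0.55 = $196,900
Water District: $196,900 × 0.0014 = $275.66
Briarton Township: $196,900 × 0.0036 = $708.84
Fairoaks School District: $196,900 × 0.0254 = $5,001.26
City of Talbot: $196,900 × 0.0079 = $1,555.51
Levies subtotal = $7,541.27
After credit = $7,541.27 − $2,093 = $5,448.27
Total = $5,448.27 + $504 = $5,952.27

$5,952.27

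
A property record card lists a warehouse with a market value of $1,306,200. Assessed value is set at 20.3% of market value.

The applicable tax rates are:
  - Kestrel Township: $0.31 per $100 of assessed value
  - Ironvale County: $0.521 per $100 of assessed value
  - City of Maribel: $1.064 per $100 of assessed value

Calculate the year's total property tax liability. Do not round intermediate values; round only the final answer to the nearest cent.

$5,024.76

Assessed value = $1,306,200 × 0.203 = $265,158.6
Kestrel Township: $265,158.6 × 0.0031 = $821.99166
Ironvale County: $265,158.6 × 0.00521 = $1,381.476306
City of Maribel: $265,158.6 × 0.01064 = $2,821.287504
Total = $821.99166 + $1,381.476306 + $2,821.287504 = $5,024.75547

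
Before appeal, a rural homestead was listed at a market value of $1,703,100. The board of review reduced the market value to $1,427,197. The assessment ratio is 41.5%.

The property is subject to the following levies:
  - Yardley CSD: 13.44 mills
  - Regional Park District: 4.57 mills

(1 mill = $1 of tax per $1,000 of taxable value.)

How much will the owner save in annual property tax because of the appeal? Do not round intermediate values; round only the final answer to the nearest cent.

Old assessed value = $1,703,100 × 0.415 = $706,786.5
New assessed value = $1,427,197 × 0.415 = $592,286.755
Combined rate = 0.01344 + 0.00457 = 0.01801
Old tax = $706,786.5 × 0.01801 = $12,729.224865
New tax = $592,286.755 × 0.01801 = $10,667.08445755
Reduction = $12,729.224865 − $10,667.08445755 = $2,062.14040745

$2,062.14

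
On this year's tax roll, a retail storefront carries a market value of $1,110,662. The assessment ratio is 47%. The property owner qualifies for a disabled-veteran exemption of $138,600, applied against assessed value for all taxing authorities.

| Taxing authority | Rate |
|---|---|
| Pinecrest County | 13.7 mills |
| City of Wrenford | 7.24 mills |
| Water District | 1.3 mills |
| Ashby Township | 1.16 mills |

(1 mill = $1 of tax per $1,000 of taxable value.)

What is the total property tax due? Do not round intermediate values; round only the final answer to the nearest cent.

$8,971.82

Assessed value = $1,110,662 × 0.47 = $522,011.14
Taxable value = $522,011.14 − $138,600 = $383,411.14
Pinecrest County: $383,411.14 × 0.0137 = $5,252.732618
City of Wrenford: $383,411.14 × 0.00724 = $2,775.8966536
Water District: $383,411.14 × 0.0013 = $498.434482
Ashby Township: $383,411.14 × 0.00116 = $444.7569224
Total = $5,252.732618 + $2,775.8966536 + $498.434482 + $444.7569224 = $8,971.820676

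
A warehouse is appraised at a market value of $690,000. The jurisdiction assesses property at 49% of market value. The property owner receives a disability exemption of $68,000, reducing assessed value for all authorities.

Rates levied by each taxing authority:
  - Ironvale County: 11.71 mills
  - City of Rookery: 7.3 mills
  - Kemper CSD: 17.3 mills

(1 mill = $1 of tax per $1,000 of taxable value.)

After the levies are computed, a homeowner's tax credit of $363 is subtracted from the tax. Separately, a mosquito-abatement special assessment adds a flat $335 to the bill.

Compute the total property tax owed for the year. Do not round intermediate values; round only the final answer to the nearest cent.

$9,779.33

Assessed value = $690,000 × 0.49 = $338,100
Taxable value = $338,100 − $68,000 = $270,100
Ironvale County: $270,100 × 0.01171 = $3,162.871
City of Rookery: $270,100 × 0.0073 = $1,971.73
Kemper CSD: $270,100 × 0.0173 = $4,672.73
Levies subtotal = $9,807.331
After credit = $9,807.331 − $363 = $9,444.331
Total = $9,444.331 + $335 = $9,779.331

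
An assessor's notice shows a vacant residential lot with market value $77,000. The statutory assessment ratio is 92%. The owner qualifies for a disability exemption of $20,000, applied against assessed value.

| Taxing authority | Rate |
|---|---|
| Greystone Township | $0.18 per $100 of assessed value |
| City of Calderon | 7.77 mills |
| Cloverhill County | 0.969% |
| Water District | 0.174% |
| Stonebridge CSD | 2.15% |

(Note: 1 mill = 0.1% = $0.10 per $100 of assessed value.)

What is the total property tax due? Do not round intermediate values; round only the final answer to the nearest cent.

Assessed value = $77,000 × 0.92 = $70,840
Taxable value = $70,840 − $20,000 = $50,840
Greystone Township: $50,840 × 0.0018 = $91.512
City of Calderon: $50,840 × 0.00777 = $395.0268
Cloverhill County: $50,840 × 0.00969 = $492.6396
Water District: $50,840 × 0.00174 = $88.4616
Stonebridge CSD: $50,840 × 0.0215 = $1,093.06
Total = $2,160.7

$2,160.70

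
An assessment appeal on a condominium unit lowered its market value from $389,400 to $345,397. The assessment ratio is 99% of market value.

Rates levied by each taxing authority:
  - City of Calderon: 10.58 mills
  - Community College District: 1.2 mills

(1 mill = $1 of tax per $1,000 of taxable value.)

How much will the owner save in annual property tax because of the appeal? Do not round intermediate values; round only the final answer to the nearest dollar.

Old assessed value = $389,400 × 0.99 = $385,506
New assessed value = $345,397 × 0.99 = $341,943.03
Combined rate = 0.01058 + 0.0012 = 0.01178
Old tax = $385,506 × 0.01178 = $4,541.26068
New tax = $341,943.03 × 0.01178 = $4,028.0888934
Reduction = $4,541.26068 − $4,028.0888934 = $513.1717866

$513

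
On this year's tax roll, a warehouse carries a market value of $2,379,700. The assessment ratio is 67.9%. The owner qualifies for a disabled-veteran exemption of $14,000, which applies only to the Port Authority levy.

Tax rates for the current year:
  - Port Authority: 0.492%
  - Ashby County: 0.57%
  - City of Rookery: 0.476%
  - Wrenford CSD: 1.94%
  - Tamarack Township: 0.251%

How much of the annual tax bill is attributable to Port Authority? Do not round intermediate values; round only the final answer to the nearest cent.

$7,880.94

Assessed value = $2,379,700 × 0.679 = $1,615,816.3
Port Authority taxable value = $1,615,816.3 − $14,000 = $1,601,816.3
Port Authority levy = $1,601,816.3 × 0.00492 = $7,880.936196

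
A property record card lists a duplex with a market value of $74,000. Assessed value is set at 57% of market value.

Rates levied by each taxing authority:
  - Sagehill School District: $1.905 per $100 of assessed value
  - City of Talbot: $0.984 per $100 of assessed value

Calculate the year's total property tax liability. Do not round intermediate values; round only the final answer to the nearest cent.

$1,218.58

Assessed value = $74,000 × 0.57 = $42,180
Sagehill School District: $42,180 × 0.01905 = $803.529
City of Talbot: $42,180 × 0.00984 = $415.0512
Total = $803.529 + $415.0512 = $1,218.5802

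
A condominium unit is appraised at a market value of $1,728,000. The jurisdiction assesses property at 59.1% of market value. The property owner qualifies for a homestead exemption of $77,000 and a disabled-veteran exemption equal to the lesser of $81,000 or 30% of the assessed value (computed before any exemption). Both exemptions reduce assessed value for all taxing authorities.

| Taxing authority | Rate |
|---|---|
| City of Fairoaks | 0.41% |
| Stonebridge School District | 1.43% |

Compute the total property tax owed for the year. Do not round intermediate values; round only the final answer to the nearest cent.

Assessed value = $1,728,000 × 0.591 = $1,021,248
Disabled-veteran exemption = min($81,000, 30% × $1,021,248) = min($81,000, $306,374.4) = $81,000 (dollar cap binds)
Taxable value = $1,021,248 − $77,000 − $81,000 = $863,248
City of Fairoaks: $863,248 × 0.0041 = $3,539.3168
Stonebridge School District: $863,248 × 0.0143 = $12,344.4464
Total = $15,883.7632

$15,883.76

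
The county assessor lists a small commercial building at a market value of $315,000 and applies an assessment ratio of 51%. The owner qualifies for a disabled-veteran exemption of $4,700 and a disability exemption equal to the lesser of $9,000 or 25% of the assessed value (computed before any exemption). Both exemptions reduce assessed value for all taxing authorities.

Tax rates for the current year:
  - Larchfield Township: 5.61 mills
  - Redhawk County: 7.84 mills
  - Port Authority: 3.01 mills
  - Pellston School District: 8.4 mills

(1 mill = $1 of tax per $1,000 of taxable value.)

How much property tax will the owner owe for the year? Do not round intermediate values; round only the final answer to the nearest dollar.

$3,653

Assessed value = $315,000 × 0.51 = $160,650
Disability exemption = min($9,000, 25% × $160,650) = min($9,000, $40,162.5) = $9,000 (dollar cap binds)
Taxable value = $160,650 − $4,700 − $9,000 = $146,950
Larchfield Township: $146,950 × 0.00561 = $824.3895
Redhawk County: $146,950 × 0.00784 = $1,152.088
Port Authority: $146,950 × 0.00301 = $442.3195
Pellston School District: $146,950 × 0.0084 = $1,234.38
Total = $3,653.177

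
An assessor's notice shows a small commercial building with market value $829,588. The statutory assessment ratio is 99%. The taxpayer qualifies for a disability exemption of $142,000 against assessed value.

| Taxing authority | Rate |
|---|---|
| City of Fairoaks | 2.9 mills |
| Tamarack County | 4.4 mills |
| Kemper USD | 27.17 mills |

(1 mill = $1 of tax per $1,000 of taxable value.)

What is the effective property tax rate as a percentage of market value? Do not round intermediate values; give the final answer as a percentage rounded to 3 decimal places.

2.823%

Assessed value = $829,588 × 0.99 = $821,292.12
Taxable value = $821,292.12 − $142,000 = $679,292.12
City of Fairoaks: $679,292.12 × 0.0029 = $1,969.947148
Tamarack County: $679,292.12 × 0.0044 = $2,988.885328
Kemper USD: $679,292.12 × 0.02717 = $18,456.3669004
Total tax = $23,415.1993764
Effective rate = $23,415.1993764 ÷ $829,588 = 2.823% of market value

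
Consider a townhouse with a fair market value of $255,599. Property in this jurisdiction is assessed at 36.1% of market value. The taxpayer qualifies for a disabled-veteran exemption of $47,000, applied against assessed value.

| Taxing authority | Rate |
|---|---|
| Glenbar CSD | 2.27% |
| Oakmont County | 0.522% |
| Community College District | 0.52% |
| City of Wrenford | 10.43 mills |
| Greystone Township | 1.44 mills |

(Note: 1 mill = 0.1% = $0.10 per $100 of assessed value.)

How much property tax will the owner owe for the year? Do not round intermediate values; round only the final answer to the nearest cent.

$2,036.75

Assessed value = $255,599 × 0.361 = $92,271.239
Taxable value = $92,271.239 − $47,000 = $45,271.239
Glenbar CSD: $45,271.239 × 0.0227 = $1,027.6571253
Oakmont County: $45,271.239 × 0.00522 = $236.31586758
Community College District: $45,271.239 × 0.0052 = $235.4104428
City of Wrenford: $45,271.239 × 0.01043 = $472.17902277
Greystone Township: $45,271.239 × 0.00144 = $65.19058416
Total = $2,036.75304261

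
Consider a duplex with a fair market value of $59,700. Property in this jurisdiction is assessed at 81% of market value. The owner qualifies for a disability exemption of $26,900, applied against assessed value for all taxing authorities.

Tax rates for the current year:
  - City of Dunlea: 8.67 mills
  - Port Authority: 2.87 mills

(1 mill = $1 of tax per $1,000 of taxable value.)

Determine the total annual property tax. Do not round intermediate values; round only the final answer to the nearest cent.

$247.61

Assessed value = $59,700 × 0.81 = $48,357
Taxable value = $48,357 − $26,900 = $21,457
City of Dunlea: $21,457 × 0.00867 = $186.03219
Port Authority: $21,457 × 0.00287 = $61.58159
Total = $186.03219 + $61.58159 = $247.61378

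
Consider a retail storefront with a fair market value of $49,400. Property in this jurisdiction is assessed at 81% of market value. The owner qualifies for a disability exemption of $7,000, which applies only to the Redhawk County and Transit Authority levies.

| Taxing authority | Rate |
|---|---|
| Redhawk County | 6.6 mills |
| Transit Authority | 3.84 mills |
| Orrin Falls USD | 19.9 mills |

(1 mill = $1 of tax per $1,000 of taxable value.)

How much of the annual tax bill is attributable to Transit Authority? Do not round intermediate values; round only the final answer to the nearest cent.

$126.77

Assessed value = $49,400 × 0.81 = $40,014
Transit Authority taxable value = $40,014 − $7,000 = $33,014
Transit Authority levy = $33,014 × 0.00384 = $126.77376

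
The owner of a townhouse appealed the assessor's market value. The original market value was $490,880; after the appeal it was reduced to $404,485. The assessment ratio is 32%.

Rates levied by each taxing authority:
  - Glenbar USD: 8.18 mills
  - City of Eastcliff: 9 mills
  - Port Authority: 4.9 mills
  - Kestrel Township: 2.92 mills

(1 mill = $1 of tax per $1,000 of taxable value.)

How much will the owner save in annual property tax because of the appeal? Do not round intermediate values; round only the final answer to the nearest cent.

Old assessed value = $490,880 × 0.32 = $157,081.6
New assessed value = $404,485 × 0.32 = $129,435.2
Combined rate = 0.00818 + 0.009 + 0.0049 + 0.00292 = 0.025
Old tax = $157,081.6 × 0.025 = $3,927.04
New tax = $129,435.2 × 0.025 = $3,235.88
Reduction = $3,927.04 − $3,235.88 = $691.16

$691.16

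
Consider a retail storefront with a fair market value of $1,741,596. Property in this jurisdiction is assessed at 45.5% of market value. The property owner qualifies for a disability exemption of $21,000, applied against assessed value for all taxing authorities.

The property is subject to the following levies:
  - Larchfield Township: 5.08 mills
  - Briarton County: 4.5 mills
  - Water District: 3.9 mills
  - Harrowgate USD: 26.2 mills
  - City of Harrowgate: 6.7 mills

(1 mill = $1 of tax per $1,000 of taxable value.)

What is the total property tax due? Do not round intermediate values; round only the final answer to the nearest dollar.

$35,779

Assessed value = $1,741,596 × 0.455 = $792,426.18
Taxable value = $792,426.18 − $21,000 = $771,426.18
Larchfield Township: $771,426.18 × 0.00508 = $3,918.8449944
Briarton County: $771,426.18 × 0.0045 = $3,471.41781
Water District: $771,426.18 × 0.0039 = $3,008.562102
Harrowgate USD: $771,426.18 × 0.0262 = $20,211.365916
City of Harrowgate: $771,426.18 × 0.0067 = $5,168.555406
Total = $3,918.8449944 + $3,471.41781 + $3,008.562102 + $20,211.365916 + $5,168.555406 = $35,778.7462284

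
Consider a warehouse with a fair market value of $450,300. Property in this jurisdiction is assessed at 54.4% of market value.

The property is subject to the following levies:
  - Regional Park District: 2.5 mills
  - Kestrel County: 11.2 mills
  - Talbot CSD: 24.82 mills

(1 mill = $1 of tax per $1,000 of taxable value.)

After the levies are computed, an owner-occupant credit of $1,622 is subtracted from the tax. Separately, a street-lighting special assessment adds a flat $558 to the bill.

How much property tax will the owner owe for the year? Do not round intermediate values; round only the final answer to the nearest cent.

$8,371.98

Assessed value = $450,300 × 0.544 = $244,963.2
Regional Park District: $244,963.2 × 0.0025 = $612.408
Kestrel County: $244,963.2 × 0.0112 = $2,743.58784
Talbot CSD: $244,963.2 × 0.02482 = $6,079.986624
Levies subtotal = $9,435.982464
After credit = $9,435.982464 − $1,622 = $7,813.982464
Total = $7,813.982464 + $558 = $8,371.982464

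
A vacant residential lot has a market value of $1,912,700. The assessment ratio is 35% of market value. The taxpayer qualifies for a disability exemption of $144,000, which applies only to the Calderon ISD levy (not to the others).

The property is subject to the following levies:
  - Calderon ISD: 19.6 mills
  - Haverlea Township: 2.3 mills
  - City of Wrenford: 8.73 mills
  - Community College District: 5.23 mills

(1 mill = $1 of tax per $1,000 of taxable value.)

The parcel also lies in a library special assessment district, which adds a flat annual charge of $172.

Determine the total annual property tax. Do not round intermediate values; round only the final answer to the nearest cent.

Assessed value = $1,912,700 × 0.35 = $669,445
Calderon ISD: ($669,445 − $144,000) × 0.0196 = $525,445 × 0.0196 = $10,298.722
Haverlea Township: $669,445 × 0.0023 = $1,539.7235
City of Wrenford: $669,445 × 0.00873 = $5,844.25485
Community College District: $669,445 × 0.00523 = $3,501.19735
Levies subtotal = $21,183.8977
Total = $21,183.8977 + $172 = $21,355.8977

$21,355.90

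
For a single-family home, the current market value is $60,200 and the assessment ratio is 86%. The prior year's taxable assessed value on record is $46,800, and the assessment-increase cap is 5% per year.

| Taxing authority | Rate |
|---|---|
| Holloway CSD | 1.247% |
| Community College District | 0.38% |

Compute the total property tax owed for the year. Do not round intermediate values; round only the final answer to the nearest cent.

$799.51

Uncapped assessed value = $60,200 × 0.86 = $51,772
Cap limit = $46,800 × 1.05 = $49,140
Taxable assessed value = min($51,772, $49,140) = $49,140 (cap binds)
Holloway CSD: $49,140 × 0.01247 = $612.7758
Community College District: $49,140 × 0.0038 = $186.732
Total = $799.5078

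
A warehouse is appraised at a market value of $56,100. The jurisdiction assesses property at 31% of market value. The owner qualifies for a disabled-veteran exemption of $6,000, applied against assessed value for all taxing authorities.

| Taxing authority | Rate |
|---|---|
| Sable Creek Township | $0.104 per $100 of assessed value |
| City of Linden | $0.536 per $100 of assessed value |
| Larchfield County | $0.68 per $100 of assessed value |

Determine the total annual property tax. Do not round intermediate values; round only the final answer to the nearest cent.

Assessed value = $56,100 × 0.31 = $17,391
Taxable value = $17,391 − $6,000 = $11,391
Sable Creek Township: $11,391 × 0.00104 = $11.84664
City of Linden: $11,391 × 0.00536 = $61.05576
Larchfield County: $11,391 × 0.0068 = $77.4588
Total = $11.84664 + $61.05576 + $77.4588 = $150.3612

$150.36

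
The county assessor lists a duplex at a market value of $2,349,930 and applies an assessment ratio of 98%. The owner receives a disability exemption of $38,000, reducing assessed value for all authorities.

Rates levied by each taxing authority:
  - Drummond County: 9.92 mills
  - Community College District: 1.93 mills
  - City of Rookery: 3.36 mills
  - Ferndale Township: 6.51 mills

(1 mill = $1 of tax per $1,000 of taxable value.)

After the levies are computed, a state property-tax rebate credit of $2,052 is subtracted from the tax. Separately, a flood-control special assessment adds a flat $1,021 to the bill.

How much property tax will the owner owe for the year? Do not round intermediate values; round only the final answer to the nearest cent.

Assessed value = $2,349,930 × 0.98 = $2,302,931.4
Taxable value = $2,302,931.4 − $38,000 = $2,264,931.4
Drummond County: $2,264,931.4 × 0.00992 = $22,468.119488
Community College District: $2,264,931.4 × 0.00193 = $4,371.317602
City of Rookery: $2,264,931.4 × 0.00336 = $7,610.169504
Ferndale Township: $2,264,931.4 × 0.00651 = $14,744.703414
Levies subtotal = $49,194.310008
After credit = $49,194.310008 − $2,052 = $47,142.310008
Total = $47,142.310008 + $1,021 = $48,163.310008

$48,163.31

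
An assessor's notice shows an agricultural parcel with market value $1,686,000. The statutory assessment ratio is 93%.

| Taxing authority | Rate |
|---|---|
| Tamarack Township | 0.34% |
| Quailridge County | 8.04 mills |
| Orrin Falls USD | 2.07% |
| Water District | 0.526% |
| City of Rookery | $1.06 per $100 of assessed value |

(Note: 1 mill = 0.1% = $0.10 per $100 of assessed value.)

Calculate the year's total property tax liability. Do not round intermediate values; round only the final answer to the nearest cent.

Assessed value = $1,686,000 × 0.93 = $1,567,980
Tamarack Township: $1,567,980 × 0.0034 = $5,331.132
Quailridge County: $1,567,980 × 0.00804 = $12,606.5592
Orrin Falls USD: $1,567,980 × 0.0207 = $32,457.186
Water District: $1,567,980 × 0.00526 = $8,247.5748
City of Rookery: $1,567,980 × 0.0106 = $16,620.588
Total = $75,263.04

$75,263.04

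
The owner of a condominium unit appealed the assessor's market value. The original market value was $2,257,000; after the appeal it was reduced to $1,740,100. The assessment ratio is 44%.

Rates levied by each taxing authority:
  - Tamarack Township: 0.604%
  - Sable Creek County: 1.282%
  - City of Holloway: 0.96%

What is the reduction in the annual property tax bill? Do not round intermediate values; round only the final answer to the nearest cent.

Old assessed value = $2,257,000 × 0.44 = $993,080
New assessed value = $1,740,100 × 0.44 = $765,644
Combined rate = 0.00604 + 0.01282 + 0.0096 = 0.02846
Old tax = $993,080 × 0.02846 = $28,263.0568
New tax = $765,644 × 0.02846 = $21,790.22824
Reduction = $28,263.0568 − $21,790.22824 = $6,472.82856

$6,472.83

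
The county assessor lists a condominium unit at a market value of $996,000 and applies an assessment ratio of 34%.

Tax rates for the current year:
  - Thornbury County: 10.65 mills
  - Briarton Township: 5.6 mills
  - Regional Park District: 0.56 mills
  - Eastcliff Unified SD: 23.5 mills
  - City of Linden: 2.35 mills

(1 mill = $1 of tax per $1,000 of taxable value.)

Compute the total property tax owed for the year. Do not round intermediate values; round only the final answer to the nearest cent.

$14,446.38

Assessed value = $996,000 × 0.34 = $338,640
Thornbury County: $338,640 × 0.01065 = $3,606.516
Briarton Township: $338,640 × 0.0056 = $1,896.384
Regional Park District: $338,640 × 0.00056 = $189.6384
Eastcliff Unified SD: $338,640 × 0.0235 = $7,958.04
City of Linden: $338,640 × 0.00235 = $795.804
Total = $3,606.516 + $1,896.384 + $189.6384 + $7,958.04 + $795.804 = $14,446.3824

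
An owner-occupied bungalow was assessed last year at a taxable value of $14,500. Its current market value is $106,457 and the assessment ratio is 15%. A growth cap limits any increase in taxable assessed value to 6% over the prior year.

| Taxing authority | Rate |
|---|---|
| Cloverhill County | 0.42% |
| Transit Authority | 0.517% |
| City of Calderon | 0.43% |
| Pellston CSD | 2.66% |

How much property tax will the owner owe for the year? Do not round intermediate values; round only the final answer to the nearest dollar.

$619

Uncapped assessed value = $106,457 × 0.15 = $15,968.55
Cap limit = $14,500 × 1.06 = $15,370
Taxable assessed value = min($15,968.55, $15,370) = $15,370 (cap binds)
Cloverhill County: $15,370 × 0.0042 = $64.554
Transit Authority: $15,370 × 0.00517 = $79.4629
City of Calderon: $15,370 × 0.0043 = $66.091
Pellston CSD: $15,370 × 0.0266 = $408.842
Total = $618.9499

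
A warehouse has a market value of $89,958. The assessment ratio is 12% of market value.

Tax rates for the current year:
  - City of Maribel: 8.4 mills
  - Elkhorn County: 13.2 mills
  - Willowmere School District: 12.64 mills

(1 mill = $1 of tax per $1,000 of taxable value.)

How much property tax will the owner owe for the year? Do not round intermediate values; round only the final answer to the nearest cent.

Assessed value = $89,958 × 0.12 = $10,794.96
City of Maribel: $10,794.96 × 0.0084 = $90.677664
Elkhorn County: $10,794.96 × 0.0132 = $142.493472
Willowmere School District: $10,794.96 × 0.01264 = $136.4482944
Total = $90.677664 + $142.493472 + $136.4482944 = $369.6194304

$369.62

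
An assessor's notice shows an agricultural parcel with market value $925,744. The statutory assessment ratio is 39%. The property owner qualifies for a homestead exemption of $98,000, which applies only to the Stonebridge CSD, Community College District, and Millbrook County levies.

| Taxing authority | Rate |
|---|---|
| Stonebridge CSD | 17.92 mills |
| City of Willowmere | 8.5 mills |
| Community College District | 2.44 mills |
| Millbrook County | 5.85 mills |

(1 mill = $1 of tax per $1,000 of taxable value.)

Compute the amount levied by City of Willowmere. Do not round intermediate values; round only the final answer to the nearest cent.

Assessed value = $925,744 × 0.39 = $361,040.16
City of Willowmere taxable value = $361,040.16 (exemption does not apply)
City of Willowmere levy = $361,040.16 × 0.0085 = $3,068.84136

$3,068.84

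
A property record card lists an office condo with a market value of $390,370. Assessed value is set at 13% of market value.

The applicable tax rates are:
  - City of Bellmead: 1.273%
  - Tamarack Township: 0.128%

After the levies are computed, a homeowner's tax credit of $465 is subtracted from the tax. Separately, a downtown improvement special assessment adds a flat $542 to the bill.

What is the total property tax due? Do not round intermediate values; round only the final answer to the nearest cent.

Assessed value = $390,370 × 0.13 = $50,748.1
City of Bellmead: $50,748.1 × 0.01273 = $646.023313
Tamarack Township: $50,748.1 × 0.00128 = $64.957568
Levies subtotal = $710.980881
After credit = $710.980881 − $465 = $245.980881
Total = $245.980881 + $542 = $787.980881

$787.98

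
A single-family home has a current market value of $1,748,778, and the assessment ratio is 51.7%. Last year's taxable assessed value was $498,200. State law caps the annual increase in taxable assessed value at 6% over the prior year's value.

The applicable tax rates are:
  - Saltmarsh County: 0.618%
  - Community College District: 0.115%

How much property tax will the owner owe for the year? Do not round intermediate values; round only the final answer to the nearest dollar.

$3,871

Uncapped assessed value = $1,748,778 × 0.517 = $904,118.226
Cap limit = $498,200 × 1.06 = $528,092
Taxable assessed value = min($904,118.226, $528,092) = $528,092 (cap binds)
Saltmarsh County: $528,092 × 0.00618 = $3,263.60856
Community College District: $528,092 × 0.00115 = $607.3058
Total = $3,870.91436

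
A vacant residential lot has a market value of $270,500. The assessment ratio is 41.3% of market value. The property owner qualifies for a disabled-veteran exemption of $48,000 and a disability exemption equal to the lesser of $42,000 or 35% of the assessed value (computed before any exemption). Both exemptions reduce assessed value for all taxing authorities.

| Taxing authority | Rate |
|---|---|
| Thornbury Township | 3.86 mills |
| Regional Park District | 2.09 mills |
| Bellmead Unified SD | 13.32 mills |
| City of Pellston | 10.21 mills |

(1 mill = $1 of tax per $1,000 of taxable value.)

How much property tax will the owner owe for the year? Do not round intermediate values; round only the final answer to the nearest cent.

$725.67

Assessed value = $270,500 × 0.413 = $111,716.5
Disability exemption = min($42,000, 35% × $111,716.5) = min($42,000, $39,100.775) = $39,100.775 (percentage binds)
Taxable value = $111,716.5 − $48,000 − $39,100.775 = $24,615.725
Thornbury Township: $24,615.725 × 0.00386 = $95.0166985
Regional Park District: $24,615.725 × 0.00209 = $51.44686525
Bellmead Unified SD: $24,615.725 × 0.01332 = $327.881457
City of Pellston: $24,615.725 × 0.01021 = $251.32655225
Total = $725.671573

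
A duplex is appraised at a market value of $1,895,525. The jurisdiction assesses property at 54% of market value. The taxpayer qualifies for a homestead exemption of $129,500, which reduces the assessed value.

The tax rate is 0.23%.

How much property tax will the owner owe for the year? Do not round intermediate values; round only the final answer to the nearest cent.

$2,056.39

Assessed value = $1,895,525 × 0.54 = $1,023,583.5
Taxable value = $1,023,583.5 − $129,500 = $894,083.5
Tax = $894,083.5 × 0.0023 = $2,056.39205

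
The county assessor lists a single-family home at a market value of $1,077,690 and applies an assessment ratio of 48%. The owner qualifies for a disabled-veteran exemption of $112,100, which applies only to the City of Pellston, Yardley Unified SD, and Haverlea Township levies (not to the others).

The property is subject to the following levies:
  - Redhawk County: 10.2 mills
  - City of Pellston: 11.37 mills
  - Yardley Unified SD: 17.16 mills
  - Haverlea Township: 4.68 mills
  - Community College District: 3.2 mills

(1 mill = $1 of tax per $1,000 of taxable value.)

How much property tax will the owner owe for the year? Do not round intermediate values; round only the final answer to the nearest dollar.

Assessed value = $1,077,690 × 0.48 = $517,291.2
Redhawk County: $517,291.2 × 0.0102 = $5,276.37024
City of Pellston: ($517,291.2 − $112,100) × 0.01137 = $405,191.2 × 0.01137 = $4,607.023944
Yardley Unified SD: ($517,291.2 − $112,100) × 0.01716 = $405,191.2 × 0.01716 = $6,953.080992
Haverlea Township: ($517,291.2 − $112,100) × 0.00468 = $405,191.2 × 0.00468 = $1,896.294816
Community College District: $517,291.2 × 0.0032 = $1,655.33184
Total = $20,388.101832

$20,388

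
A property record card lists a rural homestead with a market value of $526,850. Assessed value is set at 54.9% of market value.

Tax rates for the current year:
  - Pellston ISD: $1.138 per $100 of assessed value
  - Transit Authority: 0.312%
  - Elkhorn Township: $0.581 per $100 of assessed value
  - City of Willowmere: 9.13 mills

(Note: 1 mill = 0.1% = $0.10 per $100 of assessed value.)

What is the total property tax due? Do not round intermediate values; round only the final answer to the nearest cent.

Assessed value = $526,850 × 0.549 = $289,240.65
Pellston ISD: $289,240.65 × 0.01138 = $3,291.558597
Transit Authority: $289,240.65 × 0.00312 = $902.430828
Elkhorn Township: $289,240.65 × 0.00581 = $1,680.4881765
City of Willowmere: $289,240.65 × 0.00913 = $2,640.7671345
Total = $8,515.244736

$8,515.24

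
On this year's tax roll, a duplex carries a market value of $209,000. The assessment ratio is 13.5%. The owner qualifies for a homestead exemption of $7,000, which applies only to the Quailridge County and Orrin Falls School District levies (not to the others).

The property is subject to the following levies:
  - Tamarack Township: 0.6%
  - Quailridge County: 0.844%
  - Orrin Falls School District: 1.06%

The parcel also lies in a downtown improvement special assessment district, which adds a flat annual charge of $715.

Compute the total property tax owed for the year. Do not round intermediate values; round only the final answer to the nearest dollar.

$1,288

Assessed value = $209,000 × 0.135 = $28,215
Tamarack Township: $28,215 × 0.006 = $169.29
Quailridge County: ($28,215 − $7,000) × 0.00844 = $21,215 × 0.00844 = $179.0546
Orrin Falls School District: ($28,215 − $7,000) × 0.0106 = $21,215 × 0.0106 = $224.879
Levies subtotal = $573.2236
Total = $573.2236 + $715 = $1,288.2236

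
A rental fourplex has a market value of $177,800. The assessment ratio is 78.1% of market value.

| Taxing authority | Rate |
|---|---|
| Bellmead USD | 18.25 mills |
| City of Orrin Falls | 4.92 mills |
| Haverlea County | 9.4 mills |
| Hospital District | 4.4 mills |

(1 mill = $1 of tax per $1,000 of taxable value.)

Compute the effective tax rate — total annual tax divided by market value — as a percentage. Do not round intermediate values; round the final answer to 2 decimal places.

2.89%

Assessed value = $177,800 × 0.781 = $138,861.8
Bellmead USD: $138,861.8 × 0.01825 = $2,534.22785
City of Orrin Falls: $138,861.8 × 0.00492 = $683.200056
Haverlea County: $138,861.8 × 0.0094 = $1,305.30092
Hospital District: $138,861.8 × 0.0044 = $610.99192
Total tax = $5,133.720746
Effective rate = $5,133.720746 ÷ $177,800 = 2.89% of market value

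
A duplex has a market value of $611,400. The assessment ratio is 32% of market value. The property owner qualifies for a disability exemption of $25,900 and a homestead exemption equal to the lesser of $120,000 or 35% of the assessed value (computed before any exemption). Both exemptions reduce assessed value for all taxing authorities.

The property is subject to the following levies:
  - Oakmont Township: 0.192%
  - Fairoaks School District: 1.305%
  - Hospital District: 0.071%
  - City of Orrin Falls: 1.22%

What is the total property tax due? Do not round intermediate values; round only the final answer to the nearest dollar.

Assessed value = $611,400 × 0.32 = $195,648
Homestead exemption = min($120,000, 35% × $195,648) = min($120,000, $68,476.8) = $68,476.8 (percentage binds)
Taxable value = $195,648 − $25,900 − $68,476.8 = $101,271.2
Oakmont Township: $101,271.2 × 0.00192 = $194.440704
Fairoaks School District: $101,271.2 × 0.01305 = $1,321.58916
Hospital District: $101,271.2 × 0.00071 = $71.902552
City of Orrin Falls: $101,271.2 × 0.0122 = $1,235.50864
Total = $2,823.441056

$2,823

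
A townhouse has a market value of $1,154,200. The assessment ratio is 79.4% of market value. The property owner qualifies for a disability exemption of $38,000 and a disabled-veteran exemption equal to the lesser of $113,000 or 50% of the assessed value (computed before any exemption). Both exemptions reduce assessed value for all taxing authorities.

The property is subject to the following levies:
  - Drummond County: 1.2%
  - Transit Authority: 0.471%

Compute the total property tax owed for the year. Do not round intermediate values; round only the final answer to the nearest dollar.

Assessed value = $1,154,200 × 0.794 = $916,434.8
Disabled-veteran exemption = min($113,000, 50% × $916,434.8) = min($113,000, $458,217.4) = $113,000 (dollar cap binds)
Taxable value = $916,434.8 − $38,000 − $113,000 = $765,434.8
Drummond County: $765,434.8 × 0.012 = $9,185.2176
Transit Authority: $765,434.8 × 0.00471 = $3,605.197908
Total = $12,790.415508

$12,790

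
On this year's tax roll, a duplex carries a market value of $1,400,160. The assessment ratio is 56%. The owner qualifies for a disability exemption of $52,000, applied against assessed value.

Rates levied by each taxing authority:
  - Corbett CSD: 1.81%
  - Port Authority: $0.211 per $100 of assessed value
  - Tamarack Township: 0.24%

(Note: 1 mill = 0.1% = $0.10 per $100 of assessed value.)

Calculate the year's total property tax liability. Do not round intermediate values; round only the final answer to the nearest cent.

$16,552.55

Assessed value = $1,400,160 × 0.56 = $784,089.6
Taxable value = $784,089.6 − $52,000 = $732,089.6
Corbett CSD: $732,089.6 × 0.0181 = $13,250.82176
Port Authority: $732,089.6 × 0.00211 = $1,544.709056
Tamarack Township: $732,089.6 × 0.0024 = $1,757.01504
Total = $16,552.545856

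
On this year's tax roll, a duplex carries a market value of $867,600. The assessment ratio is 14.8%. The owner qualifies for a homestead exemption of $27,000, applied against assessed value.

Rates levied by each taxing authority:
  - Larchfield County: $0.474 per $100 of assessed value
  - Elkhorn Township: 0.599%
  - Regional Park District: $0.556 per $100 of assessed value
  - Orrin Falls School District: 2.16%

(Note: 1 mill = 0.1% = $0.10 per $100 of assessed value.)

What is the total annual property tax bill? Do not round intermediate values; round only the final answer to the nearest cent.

Assessed value = $867,600 × 0.148 = $128,404.8
Taxable value = $128,404.8 − $27,000 = $101,404.8
Larchfield County: $101,404.8 × 0.00474 = $480.658752
Elkhorn Township: $101,404.8 × 0.00599 = $607.414752
Regional Park District: $101,404.8 × 0.00556 = $563.810688
Orrin Falls School District: $101,404.8 × 0.0216 = $2,190.34368
Total = $3,842.227872

$3,842.23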